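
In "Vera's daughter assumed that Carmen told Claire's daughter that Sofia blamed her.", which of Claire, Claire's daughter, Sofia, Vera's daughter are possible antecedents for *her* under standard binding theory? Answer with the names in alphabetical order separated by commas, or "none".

Claire, Claire's daughter, Vera's daughter

*her* is a pronoun; Principle B requires it to be free in its binding domain — the clause headed by 'blamed'.
— Claire: possessor inside the object DP of the clause headed by 'told'; does not c-command the pronoun — Principle B does not apply; allowed.
— Claire's daughter: object of the clause headed by 'told'; c-commands the pronoun but lies outside its binding domain — allowed.
— Sofia: subject of the clause headed by 'blamed'; c-commands the pronoun within its binding domain — blocked (Principle B).
— Vera's daughter: subject of the matrix clause; c-commands the pronoun but lies outside its binding domain — allowed.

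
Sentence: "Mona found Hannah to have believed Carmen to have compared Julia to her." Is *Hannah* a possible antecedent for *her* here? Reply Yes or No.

*her* is a pronoun; Principle B requires it to be free in its binding domain — the clause headed by 'compared'.
— Hannah: subject of the clause headed by 'believed'; c-commands the pronoun but lies outside its binding domain — allowed.

Yes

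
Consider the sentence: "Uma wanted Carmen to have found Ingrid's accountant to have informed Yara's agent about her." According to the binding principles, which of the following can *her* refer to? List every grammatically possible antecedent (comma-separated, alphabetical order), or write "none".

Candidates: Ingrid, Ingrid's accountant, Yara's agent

Ingrid

*her* is a pronoun; Principle B requires it to be free in its binding domain — the clause headed by 'informed'.
— Ingrid: possessor inside the subject DP of the clause headed by 'informed'; does not c-command the pronoun — Principle B does not apply; allowed.
— Ingrid's accountant: subject of the clause headed by 'informed'; c-commands the pronoun within its binding domain — blocked (Principle B).
— Yara's agent: object of the clause headed by 'informed'; c-commands the pronoun within its binding domain — blocked (Principle B).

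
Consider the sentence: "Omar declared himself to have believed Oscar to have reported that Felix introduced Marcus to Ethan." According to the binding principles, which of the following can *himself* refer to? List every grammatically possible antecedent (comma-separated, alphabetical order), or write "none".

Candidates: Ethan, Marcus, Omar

Omar

*himself* is a reflexive; Principle A requires it to be bound within its binding domain — the matrix clause.
— Ethan: second object of the clause headed by 'introduced'; does not c-command the reflexive — cannot bind it (Principle A).
— Marcus: object of the clause headed by 'introduced'; does not c-command the reflexive — cannot bind it (Principle A).
— Omar: subject of the matrix clause; c-commands the reflexive within its binding domain — allowed (Principle A).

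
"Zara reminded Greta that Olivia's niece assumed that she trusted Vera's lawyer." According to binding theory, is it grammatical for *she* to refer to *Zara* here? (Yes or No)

Yes

*Zara* is an R-expression; Principle C requires it to be free (not bound by any c-commanding expression).
— she: subject of the clause headed by 'trusted'; the pronoun does not c-command the R-expression — coreference allowed.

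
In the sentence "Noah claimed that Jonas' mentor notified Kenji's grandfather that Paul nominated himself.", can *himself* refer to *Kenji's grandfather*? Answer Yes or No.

No

*himself* is a reflexive; Principle A requires it to be bound within its binding domain — the clause headed by 'nominated'.
— Kenji's grandfather: object of the clause headed by 'notified'; c-commands the reflexive but lies outside its binding domain — cannot bind it (Principle A).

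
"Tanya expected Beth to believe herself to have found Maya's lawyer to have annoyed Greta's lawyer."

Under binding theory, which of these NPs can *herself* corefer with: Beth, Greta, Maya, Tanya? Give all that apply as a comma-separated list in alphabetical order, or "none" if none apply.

Beth

*herself* is a reflexive; Principle A requires it to be bound within its binding domain — the clause headed by 'believe'.
— Beth: subject of the clause headed by 'believe'; c-commands the reflexive within its binding domain — allowed (Principle A).
— Greta: possessor inside the object DP of the clause headed by 'annoyed'; does not c-command the reflexive — cannot bind it (Principle A).
— Maya: possessor inside the subject DP of the clause headed by 'annoyed'; does not c-command the reflexive — cannot bind it (Principle A).
— Tanya: subject of the matrix clause; c-commands the reflexive but lies outside its binding domain — cannot bind it (Principle A).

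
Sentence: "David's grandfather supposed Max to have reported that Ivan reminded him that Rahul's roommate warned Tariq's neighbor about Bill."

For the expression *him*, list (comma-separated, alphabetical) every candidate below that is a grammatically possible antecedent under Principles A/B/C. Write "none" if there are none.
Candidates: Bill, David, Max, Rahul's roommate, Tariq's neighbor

*him* is a pronoun; Principle B requires it to be free in its binding domain — the clause headed by 'reminded'.
— Bill: second object of the clause headed by 'warned'; is c-commanded by the pronoun; coreference would bind this R-expression — blocked (Principle C).
— David: possessor inside the subject DP of the matrix clause; does not c-command the pronoun — Principle B does not apply; allowed.
— Max: subject of the clause headed by 'reported'; c-commands the pronoun but lies outside its binding domain — allowed.
— Rahul's roommate: subject of the clause headed by 'warned'; is c-commanded by the pronoun; coreference would bind this R-expression — blocked (Principle C).
— Tariq's neighbor: object of the clause headed by 'warned'; is c-commanded by the pronoun; coreference would bind this R-expression — blocked (Principle C).

David, Max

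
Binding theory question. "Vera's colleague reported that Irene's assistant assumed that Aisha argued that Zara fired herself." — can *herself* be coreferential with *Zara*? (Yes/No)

*herself* is a reflexive; Principle A requires it to be bound within its binding domain — the clause headed by 'fired'.
— Zara: subject of the clause headed by 'fired'; c-commands the reflexive within its binding domain — allowed (Principle A).

Yes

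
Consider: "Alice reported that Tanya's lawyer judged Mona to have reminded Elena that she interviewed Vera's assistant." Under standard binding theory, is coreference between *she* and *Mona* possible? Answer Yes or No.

*Mona* is an R-expression; Principle C requires it to be free (not bound by any c-commanding expression).
— she: subject of the clause headed by 'interviewed'; the pronoun does not c-command the R-expression — coreference allowed.

Yes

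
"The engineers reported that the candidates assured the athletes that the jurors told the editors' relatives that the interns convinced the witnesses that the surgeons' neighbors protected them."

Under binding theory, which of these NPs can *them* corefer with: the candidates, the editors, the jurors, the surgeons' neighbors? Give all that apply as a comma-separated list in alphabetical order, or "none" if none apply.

the candidates, the editors, the jurors

*them* is a pronoun; Principle B requires it to be free in its binding domain — the clause headed by 'protected'.
— the candidates: subject of the clause headed by 'assured'; c-commands the pronoun but lies outside its binding domain — allowed.
— the editors: possessor inside the object DP of the clause headed by 'told'; does not c-command the pronoun — Principle B does not apply; allowed.
— the jurors: subject of the clause headed by 'told'; c-commands the pronoun but lies outside its binding domain — allowed.
— the surgeons' neighbors: subject of the clause headed by 'protected'; c-commands the pronoun within its binding domain — blocked (Principle B).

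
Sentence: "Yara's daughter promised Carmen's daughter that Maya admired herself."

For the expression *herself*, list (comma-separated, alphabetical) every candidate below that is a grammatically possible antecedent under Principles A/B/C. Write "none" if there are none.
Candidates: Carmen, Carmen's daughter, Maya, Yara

*herself* is a reflexive; Principle A requires it to be bound within its binding domain — the clause headed by 'admired'.
— Carmen: possessor inside the object DP of the matrix clause; does not c-command the reflexive — cannot bind it (Principle A).
— Carmen's daughter: object of the matrix clause; c-commands the reflexive but lies outside its binding domain — cannot bind it (Principle A).
— Maya: subject of the clause headed by 'admired'; c-commands the reflexive within its binding domain — allowed (Principle A).
— Yara: possessor inside the subject DP of the matrix clause; does not c-command the reflexive — cannot bind it (Principle A).

Maya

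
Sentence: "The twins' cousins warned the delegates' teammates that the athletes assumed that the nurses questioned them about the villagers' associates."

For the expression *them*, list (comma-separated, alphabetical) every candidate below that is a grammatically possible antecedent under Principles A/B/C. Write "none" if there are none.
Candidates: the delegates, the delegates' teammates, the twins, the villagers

the delegates, the delegates' teammates, the twins

*them* is a pronoun; Principle B requires it to be free in its binding domain — the clause headed by 'questioned'.
— the delegates: possessor inside the object DP of the matrix clause; does not c-command the pronoun — Principle B does not apply; allowed.
— the delegates' teammates: object of the matrix clause; c-commands the pronoun but lies outside its binding domain — allowed.
— the twins: possessor inside the subject DP of the matrix clause; does not c-command the pronoun — Principle B does not apply; allowed.
— the villagers: possessor inside the second object DP of the clause headed by 'questioned'; is c-commanded by the pronoun; coreference would bind this R-expression — blocked (Principle C).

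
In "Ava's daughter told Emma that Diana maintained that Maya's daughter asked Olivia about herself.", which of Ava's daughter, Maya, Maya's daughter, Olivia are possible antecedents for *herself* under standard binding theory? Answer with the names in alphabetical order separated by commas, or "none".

*herself* is a reflexive; Principle A requires it to be bound within its binding domain — the clause headed by 'asked'.
— Ava's daughter: subject of the matrix clause; c-commands the reflexive but lies outside its binding domain — cannot bind it (Principle A).
— Maya: possessor inside the subject DP of the clause headed by 'asked'; does not c-command the reflexive — cannot bind it (Principle A).
— Maya's daughter: subject of the clause headed by 'asked'; c-commands the reflexive within its binding domain — allowed (Principle A).
— Olivia: object of the clause headed by 'asked'; c-commands the reflexive within its binding domain — allowed (Principle A).

Maya's daughter, Olivia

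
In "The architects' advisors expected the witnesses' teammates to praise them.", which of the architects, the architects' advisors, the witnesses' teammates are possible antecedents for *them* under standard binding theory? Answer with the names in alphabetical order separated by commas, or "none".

the architects, the architects' advisors

*them* is a pronoun; Principle B requires it to be free in its binding domain — the clause headed by 'praise'.
— the architects: possessor inside the subject DP of the matrix clause; does not c-command the pronoun — Principle B does not apply; allowed.
— the architects' advisors: subject of the matrix clause; c-commands the pronoun but lies outside its binding domain — allowed.
— the witnesses' teammates: subject of the clause headed by 'praise'; c-commands the pronoun within its binding domain — blocked (Principle B).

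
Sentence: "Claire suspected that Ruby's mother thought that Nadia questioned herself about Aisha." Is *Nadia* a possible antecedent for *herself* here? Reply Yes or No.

Yes

*herself* is a reflexive; Principle A requires it to be bound within its binding domain — the clause headed by 'questioned'.
— Nadia: subject of the clause headed by 'questioned'; c-commands the reflexive within its binding domain — allowed (Principle A).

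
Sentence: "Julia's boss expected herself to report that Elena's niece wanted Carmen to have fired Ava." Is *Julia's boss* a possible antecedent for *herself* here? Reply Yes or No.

Yes

*herself* is a reflexive; Principle A requires it to be bound within its binding domain — the matrix clause.
— Julia's boss: subject of the matrix clause; c-commands the reflexive within its binding domain — allowed (Principle A).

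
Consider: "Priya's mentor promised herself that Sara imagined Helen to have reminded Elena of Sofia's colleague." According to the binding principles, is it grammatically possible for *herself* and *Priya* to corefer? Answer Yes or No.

No

*herself* is a reflexive; Principle A requires it to be bound within its binding domain — the matrix clause.
— Priya: possessor inside the subject DP of the matrix clause; does not c-command the reflexive — cannot bind it (Principle A).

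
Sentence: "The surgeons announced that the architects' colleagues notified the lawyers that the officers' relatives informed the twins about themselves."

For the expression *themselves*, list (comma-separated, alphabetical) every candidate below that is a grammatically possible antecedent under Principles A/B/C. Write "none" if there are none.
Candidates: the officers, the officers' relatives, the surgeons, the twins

*themselves* is a reflexive; Principle A requires it to be bound within its binding domain — the clause headed by 'informed'.
— the officers: possessor inside the subject DP of the clause headed by 'informed'; does not c-command the reflexive — cannot bind it (Principle A).
— the officers' relatives: subject of the clause headed by 'informed'; c-commands the reflexive within its binding domain — allowed (Principle A).
— the surgeons: subject of the matrix clause; c-commands the reflexive but lies outside its binding domain — cannot bind it (Principle A).
— the twins: object of the clause headed by 'informed'; c-commands the reflexive within its binding domain — allowed (Principle A).

the officers' relatives, the twins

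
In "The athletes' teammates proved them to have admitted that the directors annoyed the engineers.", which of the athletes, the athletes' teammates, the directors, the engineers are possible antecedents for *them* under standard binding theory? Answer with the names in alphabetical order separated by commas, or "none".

*them* is a pronoun; Principle B requires it to be free in its binding domain — the matrix clause.
— the athletes: possessor inside the subject DP of the matrix clause; does not c-command the pronoun — Principle B does not apply; allowed.
— the athletes' teammates: subject of the matrix clause; c-commands the pronoun within its binding domain — blocked (Principle B).
— the directors: subject of the clause headed by 'annoyed'; is c-commanded by the pronoun; coreference would bind this R-expression — blocked (Principle C).
— the engineers: object of the clause headed by 'annoyed'; is c-commanded by the pronoun; coreference would bind this R-expression — blocked (Principle C).

the athletes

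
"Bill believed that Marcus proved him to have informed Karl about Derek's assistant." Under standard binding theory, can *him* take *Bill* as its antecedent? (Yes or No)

*him* is a pronoun; Principle B requires it to be free in its binding domain — the clause headed by 'proved'.
— Bill: subject of the matrix clause; c-commands the pronoun but lies outside its binding domain — allowed.

Yes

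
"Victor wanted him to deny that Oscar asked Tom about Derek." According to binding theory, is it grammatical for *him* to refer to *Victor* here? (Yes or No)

No

*Victor* is an R-expression; Principle C requires it to be free (not bound by any c-commanding expression).
— him: subject of the clause headed by 'deny'; the R-expression locally c-commands the pronoun — coreference blocked (Principle B on the pronoun).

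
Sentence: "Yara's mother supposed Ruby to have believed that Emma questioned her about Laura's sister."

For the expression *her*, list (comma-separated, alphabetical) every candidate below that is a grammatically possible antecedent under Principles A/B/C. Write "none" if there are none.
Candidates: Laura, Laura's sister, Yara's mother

*her* is a pronoun; Principle B requires it to be free in its binding domain — the clause headed by 'questioned'.
— Laura: possessor inside the second object DP of the clause headed by 'questioned'; is c-commanded by the pronoun; coreference would bind this R-expression — blocked (Principle C).
— Laura's sister: second object of the clause headed by 'questioned'; is c-commanded by the pronoun; coreference would bind this R-expression — blocked (Principle C).
— Yara's mother: subject of the matrix clause; c-commands the pronoun but lies outside its binding domain — allowed.

Yara's mother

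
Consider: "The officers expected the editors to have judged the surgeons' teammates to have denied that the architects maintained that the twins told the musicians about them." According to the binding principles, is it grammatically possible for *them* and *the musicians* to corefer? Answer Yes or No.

*them* is a pronoun; Principle B requires it to be free in its binding domain — the clause headed by 'told'.
— the musicians: object of the clause headed by 'told'; c-commands the pronoun within its binding domain — blocked (Principle B).

No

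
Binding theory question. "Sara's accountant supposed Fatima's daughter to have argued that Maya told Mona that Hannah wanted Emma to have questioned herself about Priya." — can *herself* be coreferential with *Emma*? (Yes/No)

*herself* is a reflexive; Principle A requires it to be bound within its binding domain — the clause headed by 'questioned'.
— Emma: subject of the clause headed by 'questioned'; c-commands the reflexive within its binding domain — allowed (Principle A).

Yes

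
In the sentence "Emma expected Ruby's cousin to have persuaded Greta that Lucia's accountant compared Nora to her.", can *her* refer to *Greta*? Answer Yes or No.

Yes

*her* is a pronoun; Principle B requires it to be free in its binding domain — the clause headed by 'compared'.
— Greta: object of the clause headed by 'persuaded'; c-commands the pronoun but lies outside its binding domain — allowed.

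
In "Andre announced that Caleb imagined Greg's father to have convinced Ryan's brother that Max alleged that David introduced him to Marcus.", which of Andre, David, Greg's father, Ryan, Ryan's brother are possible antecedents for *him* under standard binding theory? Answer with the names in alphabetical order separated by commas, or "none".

Andre, Greg's father, Ryan, Ryan's brother

*him* is a pronoun; Principle B requires it to be free in its binding domain — the clause headed by 'introduced'.
— Andre: subject of the matrix clause; c-commands the pronoun but lies outside its binding domain — allowed.
— David: subject of the clause headed by 'introduced'; c-commands the pronoun within its binding domain — blocked (Principle B).
— Greg's father: subject of the clause headed by 'convinced'; c-commands the pronoun but lies outside its binding domain — allowed.
— Ryan: possessor inside the object DP of the clause headed by 'convinced'; does not c-command the pronoun — Principle B does not apply; allowed.
— Ryan's brother: object of the clause headed by 'convinced'; c-commands the pronoun but lies outside its binding domain — allowed.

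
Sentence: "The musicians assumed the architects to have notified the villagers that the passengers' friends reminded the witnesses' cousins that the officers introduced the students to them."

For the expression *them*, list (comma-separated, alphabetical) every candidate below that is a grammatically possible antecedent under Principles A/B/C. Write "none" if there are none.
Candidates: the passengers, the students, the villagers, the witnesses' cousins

*them* is a pronoun; Principle B requires it to be free in its binding domain — the clause headed by 'introduced'.
— the passengers: possessor inside the subject DP of the clause headed by 'reminded'; does not c-command the pronoun — Principle B does not apply; allowed.
— the students: object of the clause headed by 'introduced'; c-commands the pronoun within its binding domain — blocked (Principle B).
— the villagers: object of the clause headed by 'notified'; c-commands the pronoun but lies outside its binding domain — allowed.
— the witnesses' cousins: object of the clause headed by 'reminded'; c-commands the pronoun but lies outside its binding domain — allowed.

the passengers, the villagers, the witnesses' cousins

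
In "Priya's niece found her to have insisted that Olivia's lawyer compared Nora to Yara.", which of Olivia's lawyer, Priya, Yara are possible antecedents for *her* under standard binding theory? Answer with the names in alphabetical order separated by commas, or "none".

*her* is a pronoun; Principle B requires it to be free in its binding domain — the matrix clause.
— Olivia's lawyer: subject of the clause headed by 'compared'; is c-commanded by the pronoun; coreference would bind this R-expression — blocked (Principle C).
— Priya: possessor inside the subject DP of the matrix clause; does not c-command the pronoun — Principle B does not apply; allowed.
— Yara: second object of the clause headed by 'compared'; is c-commanded by the pronoun; coreference would bind this R-expression — blocked (Principle C).

Priya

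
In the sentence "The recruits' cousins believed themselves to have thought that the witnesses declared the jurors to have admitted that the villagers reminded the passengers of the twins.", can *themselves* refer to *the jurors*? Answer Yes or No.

*themselves* is a reflexive; Principle A requires it to be bound within its binding domain — the matrix clause.
— the jurors: subject of the clause headed by 'admitted'; does not c-command the reflexive — cannot bind it (Principle A).

No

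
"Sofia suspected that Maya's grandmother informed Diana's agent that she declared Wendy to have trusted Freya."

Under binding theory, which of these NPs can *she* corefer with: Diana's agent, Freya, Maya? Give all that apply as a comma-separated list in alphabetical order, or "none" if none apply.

Diana's agent, Maya

*she* is a pronoun; Principle B requires it to be free in its binding domain — the clause headed by 'declared'.
— Diana's agent: object of the clause headed by 'informed'; c-commands the pronoun but lies outside its binding domain — allowed.
— Freya: object of the clause headed by 'trusted'; is c-commanded by the pronoun; coreference would bind this R-expression — blocked (Principle C).
— Maya: possessor inside the subject DP of the clause headed by 'informed'; does not c-command the pronoun — Principle B does not apply; allowed.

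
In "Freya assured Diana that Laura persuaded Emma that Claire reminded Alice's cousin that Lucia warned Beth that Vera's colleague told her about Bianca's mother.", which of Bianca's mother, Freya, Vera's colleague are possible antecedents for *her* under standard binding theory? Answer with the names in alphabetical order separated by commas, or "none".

Freya

*her* is a pronoun; Principle B requires it to be free in its binding domain — the clause headed by 'told'.
— Bianca's mother: second object of the clause headed by 'told'; is c-commanded by the pronoun; coreference would bind this R-expression — blocked (Principle C).
— Freya: subject of the matrix clause; c-commands the pronoun but lies outside its binding domain — allowed.
— Vera's colleague: subject of the clause headed by 'told'; c-commands the pronoun within its binding domain — blocked (Principle B).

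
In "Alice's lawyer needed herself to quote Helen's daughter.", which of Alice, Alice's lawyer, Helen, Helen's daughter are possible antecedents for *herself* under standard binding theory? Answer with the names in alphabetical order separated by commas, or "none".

*herself* is a reflexive; Principle A requires it to be bound within its binding domain — the matrix clause.
— Alice: possessor inside the subject DP of the matrix clause; does not c-command the reflexive — cannot bind it (Principle A).
— Alice's lawyer: subject of the matrix clause; c-commands the reflexive within its binding domain — allowed (Principle A).
— Helen: possessor inside the object DP of the clause headed by 'quote'; does not c-command the reflexive — cannot bind it (Principle A).
— Helen's daughter: object of the clause headed by 'quote'; does not c-command the reflexive — cannot bind it (Principle A).

Alice's lawyer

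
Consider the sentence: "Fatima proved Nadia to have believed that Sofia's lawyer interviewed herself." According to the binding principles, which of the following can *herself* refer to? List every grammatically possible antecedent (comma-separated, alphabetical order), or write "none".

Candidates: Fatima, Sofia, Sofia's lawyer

*herself* is a reflexive; Principle A requires it to be bound within its binding domain — the clause headed by 'interviewed'.
— Fatima: subject of the matrix clause; c-commands the reflexive but lies outside its binding domain — cannot bind it (Principle A).
— Sofia: possessor inside the subject DP of the clause headed by 'interviewed'; does not c-command the reflexive — cannot bind it (Principle A).
— Sofia's lawyer: subject of the clause headed by 'interviewed'; c-commands the reflexive within its binding domain — allowed (Principle A).

Sofia's lawyer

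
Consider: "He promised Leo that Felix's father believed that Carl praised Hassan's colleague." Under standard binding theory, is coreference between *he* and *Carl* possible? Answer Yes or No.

No

*Carl* is an R-expression; Principle C requires it to be free (not bound by any c-commanding expression).
— he: subject of the matrix clause; the pronoun c-commands the R-expression — coreference blocked (Principle C).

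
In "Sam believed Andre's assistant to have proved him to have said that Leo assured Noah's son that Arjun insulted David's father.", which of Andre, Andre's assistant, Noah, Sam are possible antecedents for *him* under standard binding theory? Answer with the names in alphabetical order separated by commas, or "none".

Andre, Sam

*him* is a pronoun; Principle B requires it to be free in its binding domain — the clause headed by 'proved'.
— Andre: possessor inside the subject DP of the clause headed by 'proved'; does not c-command the pronoun — Principle B does not apply; allowed.
— Andre's assistant: subject of the clause headed by 'proved'; c-commands the pronoun within its binding domain — blocked (Principle B).
— Noah: possessor inside the object DP of the clause headed by 'assured'; is c-commanded by the pronoun; coreference would bind this R-expression — blocked (Principle C).
— Sam: subject of the matrix clause; c-commands the pronoun but lies outside its binding domain — allowed.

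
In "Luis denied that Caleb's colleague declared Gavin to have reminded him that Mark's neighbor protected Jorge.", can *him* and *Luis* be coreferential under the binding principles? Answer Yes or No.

Yes

*Luis* is an R-expression; Principle C requires it to be free (not bound by any c-commanding expression).
— him: object of the clause headed by 'reminded'; the pronoun does not c-command the R-expression — coreference allowed.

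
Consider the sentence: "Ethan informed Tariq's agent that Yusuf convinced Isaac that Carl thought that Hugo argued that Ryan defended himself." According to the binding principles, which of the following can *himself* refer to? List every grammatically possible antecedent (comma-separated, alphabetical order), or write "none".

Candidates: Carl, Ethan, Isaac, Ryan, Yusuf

Ryan

*himself* is a reflexive; Principle A requires it to be bound within its binding domain — the clause headed by 'defended'.
— Carl: subject of the clause headed by 'thought'; c-commands the reflexive but lies outside its binding domain — cannot bind it (Principle A).
— Ethan: subject of the matrix clause; c-commands the reflexive but lies outside its binding domain — cannot bind it (Principle A).
— Isaac: object of the clause headed by 'convinced'; c-commands the reflexive but lies outside its binding domain — cannot bind it (Principle A).
— Ryan: subject of the clause headed by 'defended'; c-commands the reflexive within its binding domain — allowed (Principle A).
— Yusuf: subject of the clause headed by 'convinced'; c-commands the reflexive but lies outside its binding domain — cannot bind it (Principle A).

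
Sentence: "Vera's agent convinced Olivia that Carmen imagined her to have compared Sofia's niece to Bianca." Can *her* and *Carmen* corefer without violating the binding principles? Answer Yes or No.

No

*Carmen* is an R-expression; Principle C requires it to be free (not bound by any c-commanding expression).
— her: subject of the clause headed by 'compared'; the R-expression locally c-commands the pronoun — coreference blocked (Principle B on the pronoun).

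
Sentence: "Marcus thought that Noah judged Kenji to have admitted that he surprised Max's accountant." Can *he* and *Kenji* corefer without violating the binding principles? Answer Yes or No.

Yes

*Kenji* is an R-expression; Principle C requires it to be free (not bound by any c-commanding expression).
— he: subject of the clause headed by 'surprised'; the pronoun does not c-command the R-expression — coreference allowed.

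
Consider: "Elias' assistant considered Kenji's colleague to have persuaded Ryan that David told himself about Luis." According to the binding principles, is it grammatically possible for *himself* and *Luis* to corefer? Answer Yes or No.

*himself* is a reflexive; Principle A requires it to be bound within its binding domain — the clause headed by 'told'.
— Luis: second object of the clause headed by 'told'; does not c-command the reflexive — cannot bind it (Principle A).

No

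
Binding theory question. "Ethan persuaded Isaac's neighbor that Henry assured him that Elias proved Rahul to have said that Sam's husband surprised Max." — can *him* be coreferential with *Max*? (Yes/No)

*him* is a pronoun; Principle B requires it to be free in its binding domain — the clause headed by 'assured'.
— Max: object of the clause headed by 'surprised'; is c-commanded by the pronoun; coreference would bind this R-expression — blocked (Principle C).

No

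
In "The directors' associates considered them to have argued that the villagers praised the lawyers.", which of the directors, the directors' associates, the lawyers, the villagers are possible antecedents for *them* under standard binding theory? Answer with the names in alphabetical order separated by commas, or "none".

*them* is a pronoun; Principle B requires it to be free in its binding domain — the matrix clause.
— the directors: possessor inside the subject DP of the matrix clause; does not c-command the pronoun — Principle B does not apply; allowed.
— the directors' associates: subject of the matrix clause; c-commands the pronoun within its binding domain — blocked (Principle B).
— the lawyers: object of the clause headed by 'praised'; is c-commanded by the pronoun; coreference would bind this R-expression — blocked (Principle C).
— the villagers: subject of the clause headed by 'praised'; is c-commanded by the pronoun; coreference would bind this R-expression — blocked (Principle C).

the directors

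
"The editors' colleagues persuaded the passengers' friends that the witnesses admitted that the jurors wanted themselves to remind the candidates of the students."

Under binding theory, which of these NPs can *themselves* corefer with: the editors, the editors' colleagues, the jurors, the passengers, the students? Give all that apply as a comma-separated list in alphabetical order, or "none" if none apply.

the jurors

*themselves* is a reflexive; Principle A requires it to be bound within its binding domain — the clause headed by 'wanted'.
— the editors: possessor inside the subject DP of the matrix clause; does not c-command the reflexive — cannot bind it (Principle A).
— the editors' colleagues: subject of the matrix clause; c-commands the reflexive but lies outside its binding domain — cannot bind it (Principle A).
— the jurors: subject of the clause headed by 'wanted'; c-commands the reflexive within its binding domain — allowed (Principle A).
— the passengers: possessor inside the object DP of the matrix clause; does not c-command the reflexive — cannot bind it (Principle A).
— the students: second object of the clause headed by 'remind'; does not c-command the reflexive — cannot bind it (Principle A).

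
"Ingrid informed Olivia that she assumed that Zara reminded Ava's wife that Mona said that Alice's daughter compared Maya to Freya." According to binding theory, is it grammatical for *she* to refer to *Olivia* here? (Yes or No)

*Olivia* is an R-expression; Principle C requires it to be free (not bound by any c-commanding expression).
— she: subject of the clause headed by 'assumed'; the pronoun does not c-command the R-expression — coreference allowed.

Yes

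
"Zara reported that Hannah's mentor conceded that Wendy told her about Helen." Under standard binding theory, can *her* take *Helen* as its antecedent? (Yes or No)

No

*her* is a pronoun; Principle B requires it to be free in its binding domain — the clause headed by 'told'.
— Helen: second object of the clause headed by 'told'; is c-commanded by the pronoun; coreference would bind this R-expression — blocked (Principle C).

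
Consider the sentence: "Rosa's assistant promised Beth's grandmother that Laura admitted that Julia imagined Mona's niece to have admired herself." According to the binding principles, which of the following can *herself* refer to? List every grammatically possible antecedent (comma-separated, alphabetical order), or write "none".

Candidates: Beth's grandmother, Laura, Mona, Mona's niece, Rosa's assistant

*herself* is a reflexive; Principle A requires it to be bound within its binding domain — the clause headed by 'admired'.
— Beth's grandmother: object of the matrix clause; c-commands the reflexive but lies outside its binding domain — cannot bind it (Principle A).
— Laura: subject of the clause headed by 'admitted'; c-commands the reflexive but lies outside its binding domain — cannot bind it (Principle A).
— Mona: possessor inside the subject DP of the clause headed by 'admired'; does not c-command the reflexive — cannot bind it (Principle A).
— Mona's niece: subject of the clause headed by 'admired'; c-commands the reflexive within its binding domain — allowed (Principle A).
— Rosa's assistant: subject of the matrix clause; c-commands the reflexive but lies outside its binding domain — cannot bind it (Principle A).

Mona's niece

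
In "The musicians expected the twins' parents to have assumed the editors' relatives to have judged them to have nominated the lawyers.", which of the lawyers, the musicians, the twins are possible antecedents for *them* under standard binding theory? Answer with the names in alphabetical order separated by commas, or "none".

the musicians, the twins

*them* is a pronoun; Principle B requires it to be free in its binding domain — the clause headed by 'judged'.
— the lawyers: object of the clause headed by 'nominated'; is c-commanded by the pronoun; coreference would bind this R-expression — blocked (Principle C).
— the musicians: subject of the matrix clause; c-commands the pronoun but lies outside its binding domain — allowed.
— the twins: possessor inside the subject DP of the clause headed by 'assumed'; does not c-command the pronoun — Principle B does not apply; allowed.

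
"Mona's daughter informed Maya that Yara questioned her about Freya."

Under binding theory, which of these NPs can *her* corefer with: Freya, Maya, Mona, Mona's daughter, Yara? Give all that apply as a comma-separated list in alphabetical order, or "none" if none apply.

*her* is a pronoun; Principle B requires it to be free in its binding domain — the clause headed by 'questioned'.
— Freya: second object of the clause headed by 'questioned'; is c-commanded by the pronoun; coreference would bind this R-expression — blocked (Principle C).
— Maya: object of the matrix clause; c-commands the pronoun but lies outside its binding domain — allowed.
— Mona: possessor inside the subject DP of the matrix clause; does not c-command the pronoun — Principle B does not apply; allowed.
— Mona's daughter: subject of the matrix clause; c-commands the pronoun but lies outside its binding domain — allowed.
— Yara: subject of the clause headed by 'questioned'; c-commands the pronoun within its binding domain — blocked (Principle B).

Maya, Mona, Mona's daughter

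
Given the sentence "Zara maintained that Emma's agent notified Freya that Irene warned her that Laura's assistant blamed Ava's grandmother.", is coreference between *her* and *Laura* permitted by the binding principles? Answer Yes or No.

No

*her* is a pronoun; Principle B requires it to be free in its binding domain — the clause headed by 'warned'.
— Laura: possessor inside the subject DP of the clause headed by 'blamed'; is c-commanded by the pronoun; coreference would bind this R-expression — blocked (Principle C).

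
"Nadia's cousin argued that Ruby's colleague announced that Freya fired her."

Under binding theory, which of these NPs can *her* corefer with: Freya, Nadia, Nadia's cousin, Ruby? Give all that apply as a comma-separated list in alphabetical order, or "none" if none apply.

*her* is a pronoun; Principle B requires it to be free in its binding domain — the clause headed by 'fired'.
— Freya: subject of the clause headed by 'fired'; c-commands the pronoun within its binding domain — blocked (Principle B).
— Nadia: possessor inside the subject DP of the matrix clause; does not c-command the pronoun — Principle B does not apply; allowed.
— Nadia's cousin: subject of the matrix clause; c-commands the pronoun but lies outside its binding domain — allowed.
— Ruby: possessor inside the subject DP of the clause headed by 'announced'; does not c-command the pronoun — Principle B does not apply; allowed.

Nadia, Nadia's cousin, Ruby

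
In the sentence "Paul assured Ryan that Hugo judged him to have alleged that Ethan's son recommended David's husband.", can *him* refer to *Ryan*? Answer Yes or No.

*him* is a pronoun; Principle B requires it to be free in its binding domain — the clause headed by 'judged'.
— Ryan: object of the matrix clause; c-commands the pronoun but lies outside its binding domain — allowed.

Yes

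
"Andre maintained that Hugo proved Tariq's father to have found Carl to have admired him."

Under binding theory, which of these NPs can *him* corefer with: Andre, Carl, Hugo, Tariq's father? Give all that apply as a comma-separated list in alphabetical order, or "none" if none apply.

*him* is a pronoun; Principle B requires it to be free in its binding domain — the clause headed by 'admired'.
— Andre: subject of the matrix clause; c-commands the pronoun but lies outside its binding domain — allowed.
— Carl: subject of the clause headed by 'admired'; c-commands the pronoun within its binding domain — blocked (Principle B).
— Hugo: subject of the clause headed by 'proved'; c-commands the pronoun but lies outside its binding domain — allowed.
— Tariq's father: subject of the clause headed by 'found'; c-commands the pronoun but lies outside its binding domain — allowed.

Andre, Hugo, Tariq's father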